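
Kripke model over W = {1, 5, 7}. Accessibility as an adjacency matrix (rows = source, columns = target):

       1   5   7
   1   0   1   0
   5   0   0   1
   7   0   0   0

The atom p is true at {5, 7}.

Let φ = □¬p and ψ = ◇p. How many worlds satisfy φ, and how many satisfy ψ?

1 and 2

For □¬p:
1: successors {5}; ¬p there: 5:F. ✗
5: successors {7}; ¬p there: 7:F. ✗
7: no successors, so □¬p holds vacuously. ✓
— 1 world.
For ◇p:
1: successors {5}; p there: 5:T. ✓
5: successors {7}; p there: 7:T. ✓
7: no successors, so ◇p fails. ✗
— 2 worlds.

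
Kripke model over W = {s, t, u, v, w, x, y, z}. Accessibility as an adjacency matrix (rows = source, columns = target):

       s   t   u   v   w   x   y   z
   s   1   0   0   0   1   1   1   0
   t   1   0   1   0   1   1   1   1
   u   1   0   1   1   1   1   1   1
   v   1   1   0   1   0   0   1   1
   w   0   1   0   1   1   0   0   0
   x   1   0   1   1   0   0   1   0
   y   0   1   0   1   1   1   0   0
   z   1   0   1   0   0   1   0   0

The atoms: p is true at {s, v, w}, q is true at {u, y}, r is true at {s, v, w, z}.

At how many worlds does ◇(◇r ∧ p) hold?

8

s: successors {s, w, x, y}; ◇r ∧ p there: s:T, w:T, x:F, y:F. ✓
t: successors {s, u, w, x, y, z}; ◇r ∧ p there: s:T, u:F, w:T, x:F, y:F, z:F. ✓
u: successors {s, u, v, w, x, y, z}; ◇r ∧ p there: s:T, u:F, v:T, w:T, x:F, y:F, z:F. ✓
v: successors {s, t, v, y, z}; ◇r ∧ p there: s:T, t:F, v:T, y:F, z:F. ✓
w: successors {t, v, w}; ◇r ∧ p there: t:F, v:T, w:T. ✓
x: successors {s, u, v, y}; ◇r ∧ p there: s:T, u:F, v:T, y:F. ✓
y: successors {t, v, w, x}; ◇r ∧ p there: t:F, v:T, w:T, x:F. ✓
z: successors {s, u, x}; ◇r ∧ p there: s:T, u:F, x:F. ✓
Satisfying worlds: {s, t, u, v, w, x, y, z}.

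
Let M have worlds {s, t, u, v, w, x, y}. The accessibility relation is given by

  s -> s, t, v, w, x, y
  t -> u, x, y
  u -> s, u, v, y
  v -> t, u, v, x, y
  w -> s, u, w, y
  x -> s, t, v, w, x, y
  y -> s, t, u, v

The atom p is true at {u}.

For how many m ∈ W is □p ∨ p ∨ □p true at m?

s: □p is F, p ∨ □p is F. ✗
t: □p is F, p ∨ □p is F. ✗
u: □p is F, p ∨ □p is T. ✓
v: □p is F, p ∨ □p is F. ✗
w: □p is F, p ∨ □p is F. ✗
x: □p is F, p ∨ □p is F. ✗
y: □p is F, p ∨ □p is F. ✗
Satisfying worlds: {u}.

1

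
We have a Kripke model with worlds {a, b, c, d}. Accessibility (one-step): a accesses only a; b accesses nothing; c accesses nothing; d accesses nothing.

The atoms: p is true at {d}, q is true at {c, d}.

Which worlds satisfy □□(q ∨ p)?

a: successors {a}; □(q ∨ p) there: a:F. ✗
b: no successors, so □□(q ∨ p) holds vacuously. ✓
c: no successors, so □□(q ∨ p) holds vacuously. ✓
d: no successors, so □□(q ∨ p) holds vacuously. ✓

{b, c, d}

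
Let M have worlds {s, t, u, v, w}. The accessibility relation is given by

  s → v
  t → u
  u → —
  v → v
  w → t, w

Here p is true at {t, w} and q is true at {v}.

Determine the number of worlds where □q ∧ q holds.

s: □q is T, q is F. ✗
t: □q is F, q is F. ✗
u: □q is T, q is F. ✗
v: □q is T, q is T. ✓
w: □q is F, q is F. ✗
Satisfying worlds: {v}.

1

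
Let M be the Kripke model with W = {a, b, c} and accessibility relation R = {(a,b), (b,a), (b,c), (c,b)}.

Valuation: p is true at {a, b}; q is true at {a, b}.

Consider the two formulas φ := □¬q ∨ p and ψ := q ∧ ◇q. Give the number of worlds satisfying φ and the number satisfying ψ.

2 and 2

For □¬q ∨ p:
a: □¬q is F, p is T. ✓
b: □¬q is F, p is T. ✓
c: □¬q is F, p is F. ✗
— 2 worlds.
For q ∧ ◇q:
a: q is T, ◇q is T. ✓
b: q is T, ◇q is T. ✓
c: q is F, ◇q is T. ✗
— 2 worlds.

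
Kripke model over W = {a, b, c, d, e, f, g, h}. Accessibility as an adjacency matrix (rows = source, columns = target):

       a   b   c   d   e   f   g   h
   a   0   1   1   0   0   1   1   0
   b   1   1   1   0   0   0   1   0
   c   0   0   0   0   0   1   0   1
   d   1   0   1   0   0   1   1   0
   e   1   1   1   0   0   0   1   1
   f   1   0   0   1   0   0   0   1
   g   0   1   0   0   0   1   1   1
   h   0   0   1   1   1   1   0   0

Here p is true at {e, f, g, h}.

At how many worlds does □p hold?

a: successors {b, c, f, g}; p there: b:F, c:F, f:T, g:T. ✗
b: successors {a, b, c, g}; p there: a:F, b:F, c:F, g:T. ✗
c: successors {f, h}; p there: f:T, h:T. ✓
d: successors {a, c, f, g}; p there: a:F, c:F, f:T, g:T. ✗
e: successors {a, b, c, g, h}; p there: a:F, b:F, c:F, g:T, h:T. ✗
f: successors {a, d, h}; p there: a:F, d:F, h:T. ✗
g: successors {b, f, g, h}; p there: b:F, f:T, g:T, h:T. ✗
h: successors {c, d, e, f}; p there: c:F, d:F, e:T, f:T. ✗
Satisfying worlds: {c}.

1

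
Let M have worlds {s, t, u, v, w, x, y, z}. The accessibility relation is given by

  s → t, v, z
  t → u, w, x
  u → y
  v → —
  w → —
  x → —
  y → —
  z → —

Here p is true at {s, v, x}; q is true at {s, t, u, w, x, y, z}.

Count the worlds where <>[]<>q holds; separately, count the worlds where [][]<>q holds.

3 and 6

For <>[]<>q:
s: successors {t, v, z}; []<>q there: t:F, v:T, z:T. ✓
t: successors {u, w, x}; []<>q there: u:F, w:T, x:T. ✓
u: successors {y}; []<>q there: y:T. ✓
v: no successors, so <>[]<>q fails. ✗
w: no successors, so <>[]<>q fails. ✗
x: no successors, so <>[]<>q fails. ✗
y: no successors, so <>[]<>q fails. ✗
z: no successors, so <>[]<>q fails. ✗
— 3 worlds.
For [][]<>q:
s: successors {t, v, z}; []<>q there: t:F, v:T, z:T. ✗
t: successors {u, w, x}; []<>q there: u:F, w:T, x:T. ✗
u: successors {y}; []<>q there: y:T. ✓
v: no successors, so [][]<>q holds vacuously. ✓
w: no successors, so [][]<>q holds vacuously. ✓
x: no successors, so [][]<>q holds vacuously. ✓
y: no successors, so [][]<>q holds vacuously. ✓
z: no successors, so [][]<>q holds vacuously. ✓
— 6 worlds.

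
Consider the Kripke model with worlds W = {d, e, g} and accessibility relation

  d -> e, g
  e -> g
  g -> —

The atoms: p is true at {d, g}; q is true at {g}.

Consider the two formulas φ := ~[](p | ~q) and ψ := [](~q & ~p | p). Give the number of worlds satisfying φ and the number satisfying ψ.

0 and 3

For ~[](p | ~q):
d: [](p | ~q) is T. ✗
e: [](p | ~q) is T. ✗
g: [](p | ~q) is T. ✗
— 0 worlds.
For [](~q & ~p | p):
d: successors {e, g}; ~q & ~p | p there: e:T, g:T. ✓
e: successors {g}; ~q & ~p | p there: g:T. ✓
g: no successors, so [](~q & ~p | p) holds vacuously. ✓
— 3 worlds.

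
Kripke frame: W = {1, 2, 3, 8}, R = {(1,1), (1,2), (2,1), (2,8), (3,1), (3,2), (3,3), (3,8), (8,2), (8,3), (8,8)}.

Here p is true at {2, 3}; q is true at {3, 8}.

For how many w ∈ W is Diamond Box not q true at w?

1: successors {1, 2}; Box not q there: 1:T, 2:F. ✓
2: successors {1, 8}; Box not q there: 1:T, 8:F. ✓
3: successors {1, 2, 3, 8}; Box not q there: 1:T, 2:F, 3:F, 8:F. ✓
8: successors {2, 3, 8}; Box not q there: 2:F, 3:F, 8:F. ✗
Satisfying worlds: {1, 2, 3}.

3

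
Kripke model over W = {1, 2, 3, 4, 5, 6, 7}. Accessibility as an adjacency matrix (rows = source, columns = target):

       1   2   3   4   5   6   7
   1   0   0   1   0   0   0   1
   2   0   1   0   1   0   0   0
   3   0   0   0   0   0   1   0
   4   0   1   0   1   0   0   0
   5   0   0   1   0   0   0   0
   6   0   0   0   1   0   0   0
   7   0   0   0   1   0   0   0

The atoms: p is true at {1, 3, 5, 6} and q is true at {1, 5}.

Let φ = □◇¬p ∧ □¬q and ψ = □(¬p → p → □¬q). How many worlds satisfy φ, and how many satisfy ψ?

For □◇¬p ∧ □¬q:
1: □◇¬p is F, □¬q is T. ✗
2: □◇¬p is T, □¬q is T. ✓
3: □◇¬p is T, □¬q is T. ✓
4: □◇¬p is T, □¬q is T. ✓
5: □◇¬p is F, □¬q is T. ✗
6: □◇¬p is T, □¬q is T. ✓
7: □◇¬p is T, □¬q is T. ✓
— 5 worlds.
For □(¬p → p → □¬q):
1: successors {3, 7}; ¬p → p → □¬q there: 3:T, 7:T. ✓
2: successors {2, 4}; ¬p → p → □¬q there: 2:T, 4:T. ✓
3: successors {6}; ¬p → p → □¬q there: 6:T. ✓
4: successors {2, 4}; ¬p → p → □¬q there: 2:T, 4:T. ✓
5: successors {3}; ¬p → p → □¬q there: 3:T. ✓
6: successors {4}; ¬p → p → □¬q there: 4:T. ✓
7: successors {4}; ¬p → p → □¬q there: 4:T. ✓
— 7 worlds.

5 and 7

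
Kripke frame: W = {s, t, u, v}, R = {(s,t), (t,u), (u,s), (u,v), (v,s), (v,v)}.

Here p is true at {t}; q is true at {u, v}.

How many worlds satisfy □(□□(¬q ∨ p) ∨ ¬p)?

3

s: successors {t}; □□(¬q ∨ p) ∨ ¬p there: t:F. ✗
t: successors {u}; □□(¬q ∨ p) ∨ ¬p there: u:T. ✓
u: successors {s, v}; □□(¬q ∨ p) ∨ ¬p there: s:T, v:T. ✓
v: successors {s, v}; □□(¬q ∨ p) ∨ ¬p there: s:T, v:T. ✓
Satisfying worlds: {t, u, v}.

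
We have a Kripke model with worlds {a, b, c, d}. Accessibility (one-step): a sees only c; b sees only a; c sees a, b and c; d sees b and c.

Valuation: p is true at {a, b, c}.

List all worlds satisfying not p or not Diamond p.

{d}

a: not p is F, not Diamond p is F. ✗
b: not p is F, not Diamond p is F. ✗
c: not p is F, not Diamond p is F. ✗
d: not p is T, not Diamond p is F. ✓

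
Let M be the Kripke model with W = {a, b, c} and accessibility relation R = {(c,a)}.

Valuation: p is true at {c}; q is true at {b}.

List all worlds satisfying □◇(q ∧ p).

{a, b}

a: no successors, so □◇(q ∧ p) holds vacuously. ✓
b: no successors, so □◇(q ∧ p) holds vacuously. ✓
c: successors {a}; ◇(q ∧ p) there: a:F. ✗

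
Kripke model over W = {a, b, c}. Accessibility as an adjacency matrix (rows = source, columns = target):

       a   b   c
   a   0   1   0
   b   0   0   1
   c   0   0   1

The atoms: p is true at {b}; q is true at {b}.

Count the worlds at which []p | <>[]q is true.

a: []p is T, <>[]q is F. ✓
b: []p is F, <>[]q is F. ✗
c: []p is F, <>[]q is F. ✗
Satisfying worlds: {a}.

1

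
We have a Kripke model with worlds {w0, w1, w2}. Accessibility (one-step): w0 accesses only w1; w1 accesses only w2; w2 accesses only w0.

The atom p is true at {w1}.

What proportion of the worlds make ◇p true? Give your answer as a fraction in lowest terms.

w0: successors {w1}; p there: w1:T. ✓
w1: successors {w2}; p there: w2:F. ✗
w2: successors {w0}; p there: w0:F. ✗
That's 1 of 3 worlds, so 1/3.

1/3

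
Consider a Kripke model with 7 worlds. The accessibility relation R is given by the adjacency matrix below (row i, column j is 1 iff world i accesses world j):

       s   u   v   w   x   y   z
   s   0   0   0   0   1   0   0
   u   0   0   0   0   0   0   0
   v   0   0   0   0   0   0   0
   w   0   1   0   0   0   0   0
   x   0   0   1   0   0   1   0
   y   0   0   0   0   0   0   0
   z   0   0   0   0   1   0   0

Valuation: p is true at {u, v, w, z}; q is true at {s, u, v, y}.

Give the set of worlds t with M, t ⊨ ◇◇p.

{s, z}

s: successors {x}; ◇p there: x:T. ✓
u: no successors, so ◇◇p fails. ✗
v: no successors, so ◇◇p fails. ✗
w: successors {u}; ◇p there: u:F. ✗
x: successors {v, y}; ◇p there: v:F, y:F. ✗
y: no successors, so ◇◇p fails. ✗
z: successors {x}; ◇p there: x:T. ✓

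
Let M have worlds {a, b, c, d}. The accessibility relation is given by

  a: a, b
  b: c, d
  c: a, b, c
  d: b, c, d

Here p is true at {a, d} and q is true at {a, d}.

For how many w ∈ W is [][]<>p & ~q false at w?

2

a: [][]<>p is T, ~q is F. ✗
b: [][]<>p is T, ~q is T. ✓
c: [][]<>p is T, ~q is T. ✓
d: [][]<>p is T, ~q is F. ✗
Satisfying worlds: {b, c}.
So [][]<>p & ~q fails at the other 2 worlds.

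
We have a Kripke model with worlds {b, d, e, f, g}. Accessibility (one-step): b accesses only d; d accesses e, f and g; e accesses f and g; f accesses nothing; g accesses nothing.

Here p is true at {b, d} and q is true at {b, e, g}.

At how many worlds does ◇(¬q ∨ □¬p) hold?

3

b: successors {d}; ¬q ∨ □¬p there: d:T. ✓
d: successors {e, f, g}; ¬q ∨ □¬p there: e:T, f:T, g:T. ✓
e: successors {f, g}; ¬q ∨ □¬p there: f:T, g:T. ✓
f: no successors, so ◇(¬q ∨ □¬p) fails. ✗
g: no successors, so ◇(¬q ∨ □¬p) fails. ✗
Satisfying worlds: {b, d, e}.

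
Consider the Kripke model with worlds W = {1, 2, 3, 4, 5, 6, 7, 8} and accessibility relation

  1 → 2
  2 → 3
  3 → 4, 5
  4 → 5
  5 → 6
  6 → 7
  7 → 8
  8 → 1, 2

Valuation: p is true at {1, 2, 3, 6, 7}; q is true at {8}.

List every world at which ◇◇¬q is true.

1: successors {2}; ◇¬q there: 2:T. ✓
2: successors {3}; ◇¬q there: 3:T. ✓
3: successors {4, 5}; ◇¬q there: 4:T, 5:T. ✓
4: successors {5}; ◇¬q there: 5:T. ✓
5: successors {6}; ◇¬q there: 6:T. ✓
6: successors {7}; ◇¬q there: 7:F. ✗
7: successors {8}; ◇¬q there: 8:T. ✓
8: successors {1, 2}; ◇¬q there: 1:T, 2:T. ✓

{1, 2, 3, 4, 5, 7, 8}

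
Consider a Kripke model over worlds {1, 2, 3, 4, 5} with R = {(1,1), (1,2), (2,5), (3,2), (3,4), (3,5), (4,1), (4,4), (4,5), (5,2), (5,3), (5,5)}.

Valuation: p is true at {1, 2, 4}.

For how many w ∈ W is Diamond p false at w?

1: successors {1, 2}; p there: 1:T, 2:T. ✓
2: successors {5}; p there: 5:F. ✗
3: successors {2, 4, 5}; p there: 2:T, 4:T, 5:F. ✓
4: successors {1, 4, 5}; p there: 1:T, 4:T, 5:F. ✓
5: successors {2, 3, 5}; p there: 2:T, 3:F, 5:F. ✓
Satisfying worlds: {1, 3, 4, 5}.
So Diamond p fails at the other 1 world.

1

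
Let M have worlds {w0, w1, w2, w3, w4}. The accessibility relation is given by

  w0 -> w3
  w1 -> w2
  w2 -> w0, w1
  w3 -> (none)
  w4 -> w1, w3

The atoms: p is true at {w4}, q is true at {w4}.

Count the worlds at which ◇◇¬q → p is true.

3

w0: ◇◇¬q is F, p is F. ✓
w1: ◇◇¬q is T, p is F. ✗
w2: ◇◇¬q is T, p is F. ✗
w3: ◇◇¬q is F, p is F. ✓
w4: ◇◇¬q is T, p is T. ✓
Satisfying worlds: {w0, w3, w4}.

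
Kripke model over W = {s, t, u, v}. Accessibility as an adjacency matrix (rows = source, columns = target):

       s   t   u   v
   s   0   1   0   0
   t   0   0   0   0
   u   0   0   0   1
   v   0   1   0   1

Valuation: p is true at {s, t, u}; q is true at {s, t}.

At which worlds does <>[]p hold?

{s, v}

s: successors {t}; []p there: t:T. ✓
t: no successors, so <>[]p fails. ✗
u: successors {v}; []p there: v:F. ✗
v: successors {t, v}; []p there: t:T, v:F. ✓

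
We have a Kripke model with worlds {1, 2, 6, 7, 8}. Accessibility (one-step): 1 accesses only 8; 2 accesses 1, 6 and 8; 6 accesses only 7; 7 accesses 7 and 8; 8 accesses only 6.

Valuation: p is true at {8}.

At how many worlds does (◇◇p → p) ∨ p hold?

1: ◇◇p → p is T, p is F. ✓
2: ◇◇p → p is F, p is F. ✗
6: ◇◇p → p is F, p is F. ✗
7: ◇◇p → p is F, p is F. ✗
8: ◇◇p → p is T, p is T. ✓
Satisfying worlds: {1, 8}.

2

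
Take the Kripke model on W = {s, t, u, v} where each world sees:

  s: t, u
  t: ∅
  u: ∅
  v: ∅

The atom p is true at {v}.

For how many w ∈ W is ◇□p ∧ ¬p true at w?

s: ◇□p is T, ¬p is T. ✓
t: ◇□p is F, ¬p is T. ✗
u: ◇□p is F, ¬p is T. ✗
v: ◇□p is F, ¬p is F. ✗
Satisfying worlds: {s}.

1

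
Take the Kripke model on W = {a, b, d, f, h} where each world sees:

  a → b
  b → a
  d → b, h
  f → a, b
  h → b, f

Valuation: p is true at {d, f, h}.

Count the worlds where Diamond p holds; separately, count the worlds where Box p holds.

For Diamond p:
a: successors {b}; p there: b:F. ✗
b: successors {a}; p there: a:F. ✗
d: successors {b, h}; p there: b:F, h:T. ✓
f: successors {a, b}; p there: a:F, b:F. ✗
h: successors {b, f}; p there: b:F, f:T. ✓
— 2 worlds.
For Box p:
a: successors {b}; p there: b:F. ✗
b: successors {a}; p there: a:F. ✗
d: successors {b, h}; p there: b:F, h:T. ✗
f: successors {a, b}; p there: a:F, b:F. ✗
h: successors {b, f}; p there: b:F, f:T. ✗
— 0 worlds.

2 and 0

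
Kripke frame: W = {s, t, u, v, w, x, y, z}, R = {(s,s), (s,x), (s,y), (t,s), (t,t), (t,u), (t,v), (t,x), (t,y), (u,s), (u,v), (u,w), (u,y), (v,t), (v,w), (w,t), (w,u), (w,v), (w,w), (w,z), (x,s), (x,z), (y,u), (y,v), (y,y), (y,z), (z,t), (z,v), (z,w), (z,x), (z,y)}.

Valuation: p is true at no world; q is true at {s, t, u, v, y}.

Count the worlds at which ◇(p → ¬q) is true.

s: successors {s, x, y}; p → ¬q there: s:T, x:T, y:T. ✓
t: successors {s, t, u, v, x, y}; p → ¬q there: s:T, t:T, u:T, v:T, x:T, y:T. ✓
u: successors {s, v, w, y}; p → ¬q there: s:T, v:T, w:T, y:T. ✓
v: successors {t, w}; p → ¬q there: t:T, w:T. ✓
w: successors {t, u, v, w, z}; p → ¬q there: t:T, u:T, v:T, w:T, z:T. ✓
x: successors {s, z}; p → ¬q there: s:T, z:T. ✓
y: successors {u, v, y, z}; p → ¬q there: u:T, v:T, y:T, z:T. ✓
z: successors {t, v, w, x, y}; p → ¬q there: t:T, v:T, w:T, x:T, y:T. ✓
Satisfying worlds: {s, t, u, v, w, x, y, z}.

8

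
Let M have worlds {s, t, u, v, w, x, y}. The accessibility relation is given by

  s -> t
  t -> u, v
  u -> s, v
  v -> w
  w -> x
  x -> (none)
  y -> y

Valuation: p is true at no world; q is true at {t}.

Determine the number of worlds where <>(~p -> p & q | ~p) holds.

s: successors {t}; ~p -> p & q | ~p there: t:T. ✓
t: successors {u, v}; ~p -> p & q | ~p there: u:T, v:T. ✓
u: successors {s, v}; ~p -> p & q | ~p there: s:T, v:T. ✓
v: successors {w}; ~p -> p & q | ~p there: w:T. ✓
w: successors {x}; ~p -> p & q | ~p there: x:T. ✓
x: no successors, so <>(~p -> p & q | ~p) fails. ✗
y: successors {y}; ~p -> p & q | ~p there: y:T. ✓
Satisfying worlds: {s, t, u, v, w, y}.

6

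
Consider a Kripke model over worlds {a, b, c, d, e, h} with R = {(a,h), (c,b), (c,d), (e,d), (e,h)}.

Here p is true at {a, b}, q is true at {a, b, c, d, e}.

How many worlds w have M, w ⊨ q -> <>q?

a: q is T, <>q is F. ✗
b: q is T, <>q is F. ✗
c: q is T, <>q is T. ✓
d: q is T, <>q is F. ✗
e: q is T, <>q is T. ✓
h: q is F, <>q is F. ✓
Satisfying worlds: {c, e, h}.

3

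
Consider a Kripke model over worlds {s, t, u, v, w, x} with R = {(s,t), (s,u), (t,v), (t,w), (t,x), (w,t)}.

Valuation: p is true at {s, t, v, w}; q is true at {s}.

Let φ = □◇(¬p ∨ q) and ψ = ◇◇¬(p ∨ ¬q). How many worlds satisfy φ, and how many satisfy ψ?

For □◇(¬p ∨ q):
s: successors {t, u}; ◇(¬p ∨ q) there: t:T, u:F. ✗
t: successors {v, w, x}; ◇(¬p ∨ q) there: v:F, w:F, x:F. ✗
u: no successors, so □◇(¬p ∨ q) holds vacuously. ✓
v: no successors, so □◇(¬p ∨ q) holds vacuously. ✓
w: successors {t}; ◇(¬p ∨ q) there: t:T. ✓
x: no successors, so □◇(¬p ∨ q) holds vacuously. ✓
— 4 worlds.
For ◇◇¬(p ∨ ¬q):
s: successors {t, u}; ◇¬(p ∨ ¬q) there: t:F, u:F. ✗
t: successors {v, w, x}; ◇¬(p ∨ ¬q) there: v:F, w:F, x:F. ✗
u: no successors, so ◇◇¬(p ∨ ¬q) fails. ✗
v: no successors, so ◇◇¬(p ∨ ¬q) fails. ✗
w: successors {t}; ◇¬(p ∨ ¬q) there: t:F. ✗
x: no successors, so ◇◇¬(p ∨ ¬q) fails. ✗
— 0 worlds.

4 and 0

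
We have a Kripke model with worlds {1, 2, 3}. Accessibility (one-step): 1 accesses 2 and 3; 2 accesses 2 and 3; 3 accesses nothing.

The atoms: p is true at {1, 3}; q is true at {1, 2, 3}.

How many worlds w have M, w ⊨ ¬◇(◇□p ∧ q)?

1: ◇(◇□p ∧ q) is T. ✗
2: ◇(◇□p ∧ q) is T. ✗
3: ◇(◇□p ∧ q) is F. ✓
Satisfying worlds: {3}.

1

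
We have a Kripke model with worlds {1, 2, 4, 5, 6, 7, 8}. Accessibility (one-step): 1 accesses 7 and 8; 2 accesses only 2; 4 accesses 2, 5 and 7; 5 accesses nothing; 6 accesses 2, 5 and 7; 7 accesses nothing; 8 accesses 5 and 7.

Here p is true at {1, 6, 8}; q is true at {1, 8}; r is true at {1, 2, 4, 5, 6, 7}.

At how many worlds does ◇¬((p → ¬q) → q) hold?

5

1: successors {7, 8}; ¬((p → ¬q) → q) there: 7:T, 8:F. ✓
2: successors {2}; ¬((p → ¬q) → q) there: 2:T. ✓
4: successors {2, 5, 7}; ¬((p → ¬q) → q) there: 2:T, 5:T, 7:T. ✓
5: no successors, so ◇¬((p → ¬q) → q) fails. ✗
6: successors {2, 5, 7}; ¬((p → ¬q) → q) there: 2:T, 5:T, 7:T. ✓
7: no successors, so ◇¬((p → ¬q) → q) fails. ✗
8: successors {5, 7}; ¬((p → ¬q) → q) there: 5:T, 7:T. ✓
Satisfying worlds: {1, 2, 4, 6, 8}.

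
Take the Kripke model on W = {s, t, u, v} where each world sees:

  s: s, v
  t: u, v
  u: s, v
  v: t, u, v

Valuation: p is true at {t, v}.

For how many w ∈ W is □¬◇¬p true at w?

s: successors {s, v}; ¬◇¬p there: s:F, v:F. ✗
t: successors {u, v}; ¬◇¬p there: u:F, v:F. ✗
u: successors {s, v}; ¬◇¬p there: s:F, v:F. ✗
v: successors {t, u, v}; ¬◇¬p there: t:F, u:F, v:F. ✗
Satisfying worlds: ∅.

0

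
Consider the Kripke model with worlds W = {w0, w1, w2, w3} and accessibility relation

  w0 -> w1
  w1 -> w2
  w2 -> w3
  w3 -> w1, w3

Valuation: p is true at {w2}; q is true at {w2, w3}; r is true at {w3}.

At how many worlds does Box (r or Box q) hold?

w0: successors {w1}; r or Box q there: w1:T. ✓
w1: successors {w2}; r or Box q there: w2:T. ✓
w2: successors {w3}; r or Box q there: w3:T. ✓
w3: successors {w1, w3}; r or Box q there: w1:T, w3:T. ✓
Satisfying worlds: {w0, w1, w2, w3}.

4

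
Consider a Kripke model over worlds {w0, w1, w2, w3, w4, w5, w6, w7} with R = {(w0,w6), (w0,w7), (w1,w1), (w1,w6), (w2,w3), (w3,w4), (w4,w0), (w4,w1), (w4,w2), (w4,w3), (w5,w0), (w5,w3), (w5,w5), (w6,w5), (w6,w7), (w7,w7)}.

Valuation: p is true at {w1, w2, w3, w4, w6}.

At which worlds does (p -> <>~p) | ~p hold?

w0: p -> <>~p is T, ~p is T. ✓
w1: p -> <>~p is F, ~p is F. ✗
w2: p -> <>~p is F, ~p is F. ✗
w3: p -> <>~p is F, ~p is F. ✗
w4: p -> <>~p is T, ~p is F. ✓
w5: p -> <>~p is T, ~p is T. ✓
w6: p -> <>~p is T, ~p is F. ✓
w7: p -> <>~p is T, ~p is T. ✓

{w0, w4, w5, w6, w7}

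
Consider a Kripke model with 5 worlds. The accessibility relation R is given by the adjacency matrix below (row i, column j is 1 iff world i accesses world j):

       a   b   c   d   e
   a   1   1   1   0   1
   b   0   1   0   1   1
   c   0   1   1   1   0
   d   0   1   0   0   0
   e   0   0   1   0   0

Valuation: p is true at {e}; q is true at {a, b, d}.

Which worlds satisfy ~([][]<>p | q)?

a: [][]<>p | q is T. ✗
b: [][]<>p | q is T. ✗
c: [][]<>p | q is F. ✓
d: [][]<>p | q is T. ✗
e: [][]<>p | q is F. ✓

{c, e}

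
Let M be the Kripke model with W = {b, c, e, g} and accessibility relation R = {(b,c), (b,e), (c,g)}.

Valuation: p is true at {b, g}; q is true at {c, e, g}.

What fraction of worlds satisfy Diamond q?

b: successors {c, e}; q there: c:T, e:T. ✓
c: successors {g}; q there: g:T. ✓
e: no successors, so Diamond q fails. ✗
g: no successors, so Diamond q fails. ✗
That's 2 of 4 worlds, so 2/4 = 1/2.

1/2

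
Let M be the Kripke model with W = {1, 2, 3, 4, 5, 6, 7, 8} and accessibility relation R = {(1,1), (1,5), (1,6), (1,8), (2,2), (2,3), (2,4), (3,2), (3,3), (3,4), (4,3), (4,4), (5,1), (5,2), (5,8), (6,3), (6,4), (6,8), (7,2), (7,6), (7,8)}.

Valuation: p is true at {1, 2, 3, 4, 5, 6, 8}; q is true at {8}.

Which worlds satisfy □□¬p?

{8}

1: successors {1, 5, 6, 8}; □¬p there: 1:F, 5:F, 6:F, 8:T. ✗
2: successors {2, 3, 4}; □¬p there: 2:F, 3:F, 4:F. ✗
3: successors {2, 3, 4}; □¬p there: 2:F, 3:F, 4:F. ✗
4: successors {3, 4}; □¬p there: 3:F, 4:F. ✗
5: successors {1, 2, 8}; □¬p there: 1:F, 2:F, 8:T. ✗
6: successors {3, 4, 8}; □¬p there: 3:F, 4:F, 8:T. ✗
7: successors {2, 6, 8}; □¬p there: 2:F, 6:F, 8:T. ✗
8: no successors, so □□¬p holds vacuously. ✓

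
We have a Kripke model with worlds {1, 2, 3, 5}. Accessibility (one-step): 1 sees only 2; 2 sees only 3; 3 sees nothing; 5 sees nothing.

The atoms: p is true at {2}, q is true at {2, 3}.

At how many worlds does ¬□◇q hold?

1

1: □◇q is T. ✗
2: □◇q is F. ✓
3: □◇q is T. ✗
5: □◇q is T. ✗
Satisfying worlds: {2}.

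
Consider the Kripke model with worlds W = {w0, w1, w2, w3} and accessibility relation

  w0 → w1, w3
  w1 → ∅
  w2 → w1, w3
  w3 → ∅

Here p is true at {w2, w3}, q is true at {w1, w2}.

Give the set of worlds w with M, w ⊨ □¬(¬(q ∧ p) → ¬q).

{w1, w3}

w0: successors {w1, w3}; ¬(¬(q ∧ p) → ¬q) there: w1:T, w3:F. ✗
w1: no successors, so □¬(¬(q ∧ p) → ¬q) holds vacuously. ✓
w2: successors {w1, w3}; ¬(¬(q ∧ p) → ¬q) there: w1:T, w3:F. ✗
w3: no successors, so □¬(¬(q ∧ p) → ¬q) holds vacuously. ✓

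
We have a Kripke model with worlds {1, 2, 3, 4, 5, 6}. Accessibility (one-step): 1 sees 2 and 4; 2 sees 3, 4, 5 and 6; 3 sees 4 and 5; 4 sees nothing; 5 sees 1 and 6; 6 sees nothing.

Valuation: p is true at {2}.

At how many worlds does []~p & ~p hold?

4

1: []~p is F, ~p is T. ✗
2: []~p is T, ~p is F. ✗
3: []~p is T, ~p is T. ✓
4: []~p is T, ~p is T. ✓
5: []~p is T, ~p is T. ✓
6: []~p is T, ~p is T. ✓
Satisfying worlds: {3, 4, 5, 6}.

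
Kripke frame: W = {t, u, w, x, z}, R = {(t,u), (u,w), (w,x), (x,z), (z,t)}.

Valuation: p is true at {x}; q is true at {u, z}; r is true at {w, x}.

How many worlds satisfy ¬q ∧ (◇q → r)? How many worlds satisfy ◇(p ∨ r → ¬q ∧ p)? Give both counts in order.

2 and 4

For ¬q ∧ (◇q → r):
t: ¬q is T, ◇q → r is F. ✗
u: ¬q is F, ◇q → r is T. ✗
w: ¬q is T, ◇q → r is T. ✓
x: ¬q is T, ◇q → r is T. ✓
z: ¬q is F, ◇q → r is T. ✗
— 2 worlds.
For ◇(p ∨ r → ¬q ∧ p):
t: successors {u}; p ∨ r → ¬q ∧ p there: u:T. ✓
u: successors {w}; p ∨ r → ¬q ∧ p there: w:F. ✗
w: successors {x}; p ∨ r → ¬q ∧ p there: x:T. ✓
x: successors {z}; p ∨ r → ¬q ∧ p there: z:T. ✓
z: successors {t}; p ∨ r → ¬q ∧ p there: t:T. ✓
— 4 worlds.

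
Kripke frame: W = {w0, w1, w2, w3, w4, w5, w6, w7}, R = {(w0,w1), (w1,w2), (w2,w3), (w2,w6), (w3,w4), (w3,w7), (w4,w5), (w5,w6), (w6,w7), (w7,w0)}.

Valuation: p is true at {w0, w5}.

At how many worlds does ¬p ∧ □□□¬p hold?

w0: ¬p is F, □□□¬p is T. ✗
w1: ¬p is T, □□□¬p is T. ✓
w2: ¬p is T, □□□¬p is F. ✗
w3: ¬p is T, □□□¬p is T. ✓
w4: ¬p is T, □□□¬p is T. ✓
w5: ¬p is F, □□□¬p is F. ✗
w6: ¬p is T, □□□¬p is T. ✓
w7: ¬p is T, □□□¬p is T. ✓
Satisfying worlds: {w1, w3, w4, w6, w7}.

5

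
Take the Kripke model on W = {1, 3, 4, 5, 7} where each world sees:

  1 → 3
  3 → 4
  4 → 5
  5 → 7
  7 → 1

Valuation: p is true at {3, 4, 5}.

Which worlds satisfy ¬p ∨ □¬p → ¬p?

1: ¬p ∨ □¬p is T, ¬p is T. ✓
3: ¬p ∨ □¬p is F, ¬p is F. ✓
4: ¬p ∨ □¬p is F, ¬p is F. ✓
5: ¬p ∨ □¬p is T, ¬p is F. ✗
7: ¬p ∨ □¬p is T, ¬p is T. ✓

{1, 3, 4, 7}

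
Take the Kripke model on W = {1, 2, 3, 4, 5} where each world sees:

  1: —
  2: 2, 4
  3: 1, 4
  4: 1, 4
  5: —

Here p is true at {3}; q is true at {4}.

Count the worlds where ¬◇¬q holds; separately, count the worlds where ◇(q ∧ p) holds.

For ¬◇¬q:
1: ◇¬q is F. ✓
2: ◇¬q is T. ✗
3: ◇¬q is T. ✗
4: ◇¬q is T. ✗
5: ◇¬q is F. ✓
— 2 worlds.
For ◇(q ∧ p):
1: no successors, so ◇(q ∧ p) fails. ✗
2: successors {2, 4}; q ∧ p there: 2:F, 4:F. ✗
3: successors {1, 4}; q ∧ p there: 1:F, 4:F. ✗
4: successors {1, 4}; q ∧ p there: 1:F, 4:F. ✗
5: no successors, so ◇(q ∧ p) fails. ✗
— 0 worlds.

2 and 0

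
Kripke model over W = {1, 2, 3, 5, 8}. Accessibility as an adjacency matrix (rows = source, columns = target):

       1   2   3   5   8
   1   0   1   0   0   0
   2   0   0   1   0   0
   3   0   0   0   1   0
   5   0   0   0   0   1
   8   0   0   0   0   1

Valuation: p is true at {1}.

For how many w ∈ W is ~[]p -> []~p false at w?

1: ~[]p is T, []~p is T. ✓
2: ~[]p is T, []~p is T. ✓
3: ~[]p is T, []~p is T. ✓
5: ~[]p is T, []~p is T. ✓
8: ~[]p is T, []~p is T. ✓
Satisfying worlds: {1, 2, 3, 5, 8}.
So ~[]p -> []~p fails at the other 0 worlds.

0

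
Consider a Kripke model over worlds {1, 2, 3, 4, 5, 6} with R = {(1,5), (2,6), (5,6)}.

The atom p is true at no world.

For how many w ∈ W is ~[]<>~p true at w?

1: []<>~p is T. ✗
2: []<>~p is F. ✓
3: []<>~p is T. ✗
4: []<>~p is T. ✗
5: []<>~p is F. ✓
6: []<>~p is T. ✗
Satisfying worlds: {2, 5}.

2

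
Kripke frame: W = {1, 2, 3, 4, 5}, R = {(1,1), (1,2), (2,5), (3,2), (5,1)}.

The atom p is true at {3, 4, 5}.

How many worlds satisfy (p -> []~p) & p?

3

1: p -> []~p is T, p is F. ✗
2: p -> []~p is T, p is F. ✗
3: p -> []~p is T, p is T. ✓
4: p -> []~p is T, p is T. ✓
5: p -> []~p is T, p is T. ✓
Satisfying worlds: {3, 4, 5}.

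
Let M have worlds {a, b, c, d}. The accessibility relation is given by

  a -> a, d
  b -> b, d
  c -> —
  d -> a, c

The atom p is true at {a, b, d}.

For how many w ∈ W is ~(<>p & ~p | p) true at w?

a: <>p & ~p | p is T. ✗
b: <>p & ~p | p is T. ✗
c: <>p & ~p | p is F. ✓
d: <>p & ~p | p is T. ✗
Satisfying worlds: {c}.

1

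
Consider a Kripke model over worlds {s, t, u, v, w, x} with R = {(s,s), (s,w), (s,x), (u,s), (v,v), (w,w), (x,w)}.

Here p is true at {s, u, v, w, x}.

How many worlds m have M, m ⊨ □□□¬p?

s: successors {s, w, x}; □□¬p there: s:F, w:F, x:F. ✗
t: no successors, so □□□¬p holds vacuously. ✓
u: successors {s}; □□¬p there: s:F. ✗
v: successors {v}; □□¬p there: v:F. ✗
w: successors {w}; □□¬p there: w:F. ✗
x: successors {w}; □□¬p there: w:F. ✗
Satisfying worlds: {t}.

1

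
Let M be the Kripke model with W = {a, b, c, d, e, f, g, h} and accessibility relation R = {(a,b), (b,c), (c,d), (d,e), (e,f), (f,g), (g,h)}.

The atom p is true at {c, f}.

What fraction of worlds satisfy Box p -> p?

5/8

a: Box p is F, p is F. ✓
b: Box p is T, p is F. ✗
c: Box p is F, p is T. ✓
d: Box p is F, p is F. ✓
e: Box p is T, p is F. ✗
f: Box p is F, p is T. ✓
g: Box p is F, p is F. ✓
h: Box p is T, p is F. ✗
That's 5 of 8 worlds, so 5/8.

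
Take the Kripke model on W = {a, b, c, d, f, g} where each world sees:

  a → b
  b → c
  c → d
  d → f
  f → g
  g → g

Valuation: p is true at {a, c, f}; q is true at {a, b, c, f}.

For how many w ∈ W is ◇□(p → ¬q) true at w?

4

a: successors {b}; □(p → ¬q) there: b:F. ✗
b: successors {c}; □(p → ¬q) there: c:T. ✓
c: successors {d}; □(p → ¬q) there: d:F. ✗
d: successors {f}; □(p → ¬q) there: f:T. ✓
f: successors {g}; □(p → ¬q) there: g:T. ✓
g: successors {g}; □(p → ¬q) there: g:T. ✓
Satisfying worlds: {b, d, f, g}.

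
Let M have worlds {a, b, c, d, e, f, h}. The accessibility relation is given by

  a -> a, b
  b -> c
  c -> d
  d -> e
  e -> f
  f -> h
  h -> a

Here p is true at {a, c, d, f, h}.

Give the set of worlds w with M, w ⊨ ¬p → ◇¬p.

{a, c, d, f, h}

a: ¬p is F, ◇¬p is T. ✓
b: ¬p is T, ◇¬p is F. ✗
c: ¬p is F, ◇¬p is F. ✓
d: ¬p is F, ◇¬p is T. ✓
e: ¬p is T, ◇¬p is F. ✗
f: ¬p is F, ◇¬p is F. ✓
h: ¬p is F, ◇¬p is F. ✓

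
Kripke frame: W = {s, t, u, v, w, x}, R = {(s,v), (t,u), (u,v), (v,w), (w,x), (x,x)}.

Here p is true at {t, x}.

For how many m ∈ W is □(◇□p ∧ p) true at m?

2

s: successors {v}; ◇□p ∧ p there: v:F. ✗
t: successors {u}; ◇□p ∧ p there: u:F. ✗
u: successors {v}; ◇□p ∧ p there: v:F. ✗
v: successors {w}; ◇□p ∧ p there: w:F. ✗
w: successors {x}; ◇□p ∧ p there: x:T. ✓
x: successors {x}; ◇□p ∧ p there: x:T. ✓
Satisfying worlds: {w, x}.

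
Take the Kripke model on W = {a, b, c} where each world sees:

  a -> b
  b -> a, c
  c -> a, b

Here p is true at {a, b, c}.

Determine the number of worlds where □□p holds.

3

a: successors {b}; □p there: b:T. ✓
b: successors {a, c}; □p there: a:T, c:T. ✓
c: successors {a, b}; □p there: a:T, b:T. ✓
Satisfying worlds: {a, b, c}.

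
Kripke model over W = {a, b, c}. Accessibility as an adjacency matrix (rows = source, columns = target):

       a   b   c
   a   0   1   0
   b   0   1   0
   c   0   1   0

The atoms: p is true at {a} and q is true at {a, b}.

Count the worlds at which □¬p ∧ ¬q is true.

1

a: □¬p is T, ¬q is F. ✗
b: □¬p is T, ¬q is F. ✗
c: □¬p is T, ¬q is T. ✓
Satisfying worlds: {c}.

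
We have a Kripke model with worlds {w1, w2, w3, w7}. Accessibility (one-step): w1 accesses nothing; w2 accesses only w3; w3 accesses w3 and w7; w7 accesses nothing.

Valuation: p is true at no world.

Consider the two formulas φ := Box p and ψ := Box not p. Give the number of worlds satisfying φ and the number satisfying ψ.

2 and 4

For Box p:
w1: no successors, so Box p holds vacuously. ✓
w2: successors {w3}; p there: w3:F. ✗
w3: successors {w3, w7}; p there: w3:F, w7:F. ✗
w7: no successors, so Box p holds vacuously. ✓
— 2 worlds.
For Box not p:
w1: no successors, so Box not p holds vacuously. ✓
w2: successors {w3}; not p there: w3:T. ✓
w3: successors {w3, w7}; not p there: w3:T, w7:T. ✓
w7: no successors, so Box not p holds vacuously. ✓
— 4 worlds.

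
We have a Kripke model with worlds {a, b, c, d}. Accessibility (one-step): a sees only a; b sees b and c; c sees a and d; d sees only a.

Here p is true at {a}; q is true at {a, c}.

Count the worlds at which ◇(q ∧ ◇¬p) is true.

a: successors {a}; q ∧ ◇¬p there: a:F. ✗
b: successors {b, c}; q ∧ ◇¬p there: b:F, c:T. ✓
c: successors {a, d}; q ∧ ◇¬p there: a:F, d:F. ✗
d: successors {a}; q ∧ ◇¬p there: a:F. ✗
Satisfying worlds: {b}.

1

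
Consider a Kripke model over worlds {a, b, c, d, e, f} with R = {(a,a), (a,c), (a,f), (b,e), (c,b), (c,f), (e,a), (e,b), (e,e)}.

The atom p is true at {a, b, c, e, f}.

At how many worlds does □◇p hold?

4

a: successors {a, c, f}; ◇p there: a:T, c:T, f:F. ✗
b: successors {e}; ◇p there: e:T. ✓
c: successors {b, f}; ◇p there: b:T, f:F. ✗
d: no successors, so □◇p holds vacuously. ✓
e: successors {a, b, e}; ◇p there: a:T, b:T, e:T. ✓
f: no successors, so □◇p holds vacuously. ✓
Satisfying worlds: {b, d, e, f}.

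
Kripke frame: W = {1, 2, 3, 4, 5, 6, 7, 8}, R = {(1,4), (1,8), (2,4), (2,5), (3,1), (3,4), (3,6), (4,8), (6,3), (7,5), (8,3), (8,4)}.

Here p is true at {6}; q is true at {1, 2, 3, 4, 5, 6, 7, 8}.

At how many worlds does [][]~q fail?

6

1: successors {4, 8}; []~q there: 4:F, 8:F. ✗
2: successors {4, 5}; []~q there: 4:F, 5:T. ✗
3: successors {1, 4, 6}; []~q there: 1:F, 4:F, 6:F. ✗
4: successors {8}; []~q there: 8:F. ✗
5: no successors, so [][]~q holds vacuously. ✓
6: successors {3}; []~q there: 3:F. ✗
7: successors {5}; []~q there: 5:T. ✓
8: successors {3, 4}; []~q there: 3:F, 4:F. ✗
Satisfying worlds: {5, 7}.
So [][]~q fails at the other 6 worlds.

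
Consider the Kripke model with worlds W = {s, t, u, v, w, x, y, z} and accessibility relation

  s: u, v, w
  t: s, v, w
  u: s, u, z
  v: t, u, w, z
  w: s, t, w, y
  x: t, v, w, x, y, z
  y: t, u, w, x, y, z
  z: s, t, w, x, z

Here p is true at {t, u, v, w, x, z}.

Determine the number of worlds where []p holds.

s: successors {u, v, w}; p there: u:T, v:T, w:T. ✓
t: successors {s, v, w}; p there: s:F, v:T, w:T. ✗
u: successors {s, u, z}; p there: s:F, u:T, z:T. ✗
v: successors {t, u, w, z}; p there: t:T, u:T, w:T, z:T. ✓
w: successors {s, t, w, y}; p there: s:F, t:T, w:T, y:F. ✗
x: successors {t, v, w, x, y, z}; p there: t:T, v:T, w:T, x:T, y:F, z:T. ✗
y: successors {t, u, w, x, y, z}; p there: t:T, u:T, w:T, x:T, y:F, z:T. ✗
z: successors {s, t, w, x, z}; p there: s:F, t:T, w:T, x:T, z:T. ✗
Satisfying worlds: {s, v}.

2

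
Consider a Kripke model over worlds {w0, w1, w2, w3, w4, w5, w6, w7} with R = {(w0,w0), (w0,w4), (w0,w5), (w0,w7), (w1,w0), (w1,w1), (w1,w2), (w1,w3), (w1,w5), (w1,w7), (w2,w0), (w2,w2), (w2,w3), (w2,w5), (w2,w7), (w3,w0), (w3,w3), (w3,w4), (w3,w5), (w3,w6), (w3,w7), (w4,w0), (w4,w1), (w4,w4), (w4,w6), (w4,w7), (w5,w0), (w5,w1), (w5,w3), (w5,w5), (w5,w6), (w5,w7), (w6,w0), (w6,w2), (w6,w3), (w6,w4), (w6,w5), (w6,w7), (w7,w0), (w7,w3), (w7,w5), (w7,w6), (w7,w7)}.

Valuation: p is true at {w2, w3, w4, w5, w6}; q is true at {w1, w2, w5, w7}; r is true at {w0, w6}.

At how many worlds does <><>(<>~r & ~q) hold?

w0: successors {w0, w4, w5, w7}; <>(<>~r & ~q) there: w0:T, w4:T, w5:T, w7:T. ✓
w1: successors {w0, w1, w2, w3, w5, w7}; <>(<>~r & ~q) there: w0:T, w1:T, w2:T, w3:T, w5:T, w7:T. ✓
w2: successors {w0, w2, w3, w5, w7}; <>(<>~r & ~q) there: w0:T, w2:T, w3:T, w5:T, w7:T. ✓
w3: successors {w0, w3, w4, w5, w6, w7}; <>(<>~r & ~q) there: w0:T, w3:T, w4:T, w5:T, w6:T, w7:T. ✓
w4: successors {w0, w1, w4, w6, w7}; <>(<>~r & ~q) there: w0:T, w1:T, w4:T, w6:T, w7:T. ✓
w5: successors {w0, w1, w3, w5, w6, w7}; <>(<>~r & ~q) there: w0:T, w1:T, w3:T, w5:T, w6:T, w7:T. ✓
w6: successors {w0, w2, w3, w4, w5, w7}; <>(<>~r & ~q) there: w0:T, w2:T, w3:T, w4:T, w5:T, w7:T. ✓
w7: successors {w0, w3, w5, w6, w7}; <>(<>~r & ~q) there: w0:T, w3:T, w5:T, w6:T, w7:T. ✓
Satisfying worlds: {w0, w1, w2, w3, w4, w5, w6, w7}.

8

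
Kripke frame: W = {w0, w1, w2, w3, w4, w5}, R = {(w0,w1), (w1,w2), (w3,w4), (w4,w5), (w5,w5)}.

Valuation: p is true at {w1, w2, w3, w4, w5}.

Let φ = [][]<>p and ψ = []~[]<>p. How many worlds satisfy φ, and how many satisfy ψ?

For [][]<>p:
w0: successors {w1}; []<>p there: w1:F. ✗
w1: successors {w2}; []<>p there: w2:T. ✓
w2: no successors, so [][]<>p holds vacuously. ✓
w3: successors {w4}; []<>p there: w4:T. ✓
w4: successors {w5}; []<>p there: w5:T. ✓
w5: successors {w5}; []<>p there: w5:T. ✓
— 5 worlds.
For []~[]<>p:
w0: successors {w1}; ~[]<>p there: w1:T. ✓
w1: successors {w2}; ~[]<>p there: w2:F. ✗
w2: no successors, so []~[]<>p holds vacuously. ✓
w3: successors {w4}; ~[]<>p there: w4:F. ✗
w4: successors {w5}; ~[]<>p there: w5:F. ✗
w5: successors {w5}; ~[]<>p there: w5:F. ✗
— 2 worlds.

5 and 2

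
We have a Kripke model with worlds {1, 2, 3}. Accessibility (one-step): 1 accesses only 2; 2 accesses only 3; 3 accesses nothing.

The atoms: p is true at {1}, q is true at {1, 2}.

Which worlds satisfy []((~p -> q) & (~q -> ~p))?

1: successors {2}; (~p -> q) & (~q -> ~p) there: 2:T. ✓
2: successors {3}; (~p -> q) & (~q -> ~p) there: 3:F. ✗
3: no successors, so []((~p -> q) & (~q -> ~p)) holds vacuously. ✓

{1, 3}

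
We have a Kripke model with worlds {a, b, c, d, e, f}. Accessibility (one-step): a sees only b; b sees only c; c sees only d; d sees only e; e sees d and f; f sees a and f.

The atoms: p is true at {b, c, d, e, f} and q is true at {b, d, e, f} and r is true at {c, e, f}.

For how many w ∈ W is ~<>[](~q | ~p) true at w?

5

a: <>[](~q | ~p) is T. ✗
b: <>[](~q | ~p) is F. ✓
c: <>[](~q | ~p) is F. ✓
d: <>[](~q | ~p) is F. ✓
e: <>[](~q | ~p) is F. ✓
f: <>[](~q | ~p) is F. ✓
Satisfying worlds: {b, c, d, e, f}.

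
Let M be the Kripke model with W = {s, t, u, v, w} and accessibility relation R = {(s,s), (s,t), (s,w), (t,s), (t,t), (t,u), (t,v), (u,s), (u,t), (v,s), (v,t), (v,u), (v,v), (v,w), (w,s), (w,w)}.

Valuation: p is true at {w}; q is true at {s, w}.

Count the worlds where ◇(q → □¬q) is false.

s: successors {s, t, w}; q → □¬q there: s:F, t:T, w:F. ✓
t: successors {s, t, u, v}; q → □¬q there: s:F, t:T, u:T, v:T. ✓
u: successors {s, t}; q → □¬q there: s:F, t:T. ✓
v: successors {s, t, u, v, w}; q → □¬q there: s:F, t:T, u:T, v:T, w:F. ✓
w: successors {s, w}; q → □¬q there: s:F, w:F. ✗
Satisfying worlds: {s, t, u, v}.
So ◇(q → □¬q) fails at the other 1 world.

1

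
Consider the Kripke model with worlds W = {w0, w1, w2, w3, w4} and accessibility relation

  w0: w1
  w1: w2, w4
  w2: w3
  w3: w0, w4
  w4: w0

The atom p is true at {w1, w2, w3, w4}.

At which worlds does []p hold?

{w0, w1, w2}

w0: successors {w1}; p there: w1:T. ✓
w1: successors {w2, w4}; p there: w2:T, w4:T. ✓
w2: successors {w3}; p there: w3:T. ✓
w3: successors {w0, w4}; p there: w0:F, w4:T. ✗
w4: successors {w0}; p there: w0:F. ✗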